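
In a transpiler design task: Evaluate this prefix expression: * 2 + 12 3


Parsing prefix expression: * 2 + 12 3
Step 1: Innermost operation '+ 12 3'
  12 + 3 = 15
Step 2: Outer operation '* 2 [15]'
  2 * 15 = 30

30


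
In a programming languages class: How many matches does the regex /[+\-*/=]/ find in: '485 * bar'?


Pattern: /[+\-*/=]/ (operators)
Input: '485 * bar'
Scanning for matches:
  Match 1: '*'
Total matches: 1

1


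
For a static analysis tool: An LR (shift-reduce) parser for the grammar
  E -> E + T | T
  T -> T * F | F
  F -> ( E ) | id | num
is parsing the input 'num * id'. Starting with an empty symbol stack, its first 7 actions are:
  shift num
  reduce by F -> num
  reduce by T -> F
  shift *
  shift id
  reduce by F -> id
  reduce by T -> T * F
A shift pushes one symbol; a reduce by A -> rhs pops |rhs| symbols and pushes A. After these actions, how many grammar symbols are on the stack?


Tracking the symbol stack through each action:
  Action 1: shift 'num' : push -> stack = [num] (size 1)
  Action 2: reduce by F -> num : pop 1, push F -> stack = [F] (size 1)
  Action 3: reduce by T -> F : pop 1, push T -> stack = [T] (size 1)
  Action 4: shift '*' : push -> stack = [T, *] (size 2)
  Action 5: shift 'id' : push -> stack = [T, *, id] (size 3)
  Action 6: reduce by F -> id : pop 1, push F -> stack = [T, *, F] (size 3)
  Action 7: reduce by T -> T * F : pop 3, push T -> stack = [T] (size 1)
Final stack size: 1

1


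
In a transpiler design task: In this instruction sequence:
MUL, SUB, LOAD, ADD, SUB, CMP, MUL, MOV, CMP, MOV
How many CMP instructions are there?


Scanning instruction sequence for CMP:
  Position 1: MUL
  Position 2: SUB
  Position 3: LOAD
  Position 4: ADD
  Position 5: SUB
  Position 6: CMP <- MATCH
  Position 7: MUL
  Position 8: MOV
  Position 9: CMP <- MATCH
  Position 10: MOV
Matches at positions: [6, 9]
Total CMP count: 2

2


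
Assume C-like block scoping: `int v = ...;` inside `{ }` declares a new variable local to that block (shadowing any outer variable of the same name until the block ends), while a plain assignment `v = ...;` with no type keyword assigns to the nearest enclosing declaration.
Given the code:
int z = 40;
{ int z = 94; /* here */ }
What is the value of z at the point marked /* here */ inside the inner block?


Analyzing scoping rules:
Outer scope: declares z = 40
Inner block: 'int z = 94;' declares a NEW z that shadows the outer one
Inside the block the inner declaration is in scope -> 94
Result: 94

94


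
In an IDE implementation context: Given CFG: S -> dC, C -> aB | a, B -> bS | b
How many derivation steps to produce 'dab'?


Grammar: S -> dC, C -> aB | a, B -> bS | b
Deriving 'dab':
Step 1: S -> dC => dC
Step 2: C -> aB => daB
Step 3: B -> b => dab
Total derivation steps: 3

3


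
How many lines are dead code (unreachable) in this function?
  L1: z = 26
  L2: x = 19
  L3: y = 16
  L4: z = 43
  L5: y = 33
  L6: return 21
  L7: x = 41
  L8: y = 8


Analyzing control flow:
  L1: reachable (before return)
  L2: reachable (before return)
  L3: reachable (before return)
  L4: reachable (before return)
  L5: reachable (before return)
  L6: reachable (return statement)
  L7: DEAD (after return at L6)
  L8: DEAD (after return at L6)
Return at L6, total lines = 8
Dead lines: L7 through L8
Count: 2

2


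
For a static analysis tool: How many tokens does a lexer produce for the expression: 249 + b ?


Scanning '249 + b'
Token 1: '249' -> integer_literal
Token 2: '+' -> operator
Token 3: 'b' -> identifier
Total tokens: 3

3


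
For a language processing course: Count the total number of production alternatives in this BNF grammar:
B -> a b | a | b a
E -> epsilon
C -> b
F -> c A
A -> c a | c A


Counting alternatives per rule:
  B: 3 alternative(s)
  E: 1 alternative(s)
  C: 1 alternative(s)
  F: 1 alternative(s)
  A: 2 alternative(s)
Sum: 3 + 1 + 1 + 1 + 2 = 8

8


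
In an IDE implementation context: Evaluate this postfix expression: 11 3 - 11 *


Processing tokens left to right:
Push 11, Push 3
Pop 11 and 3, compute 11 - 3 = 8, push 8
Push 11
Pop 8 and 11, compute 8 * 11 = 88, push 88
Stack result: 88

88


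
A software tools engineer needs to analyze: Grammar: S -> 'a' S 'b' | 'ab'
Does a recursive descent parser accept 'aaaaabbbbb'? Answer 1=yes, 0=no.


Grammar accepts strings of the form a^n b^n (n >= 1)
Word: 'aaaaabbbbb'
Counting: 5 a's and 5 b's
Check: 5 == 5? Yes
Derivation (S -> aSb applied 4 time(s), then S -> ab): S => aSb => aaSbb => aaaSbbb => aaaaSbbbb => aaaaabbbbb
Accepted

1


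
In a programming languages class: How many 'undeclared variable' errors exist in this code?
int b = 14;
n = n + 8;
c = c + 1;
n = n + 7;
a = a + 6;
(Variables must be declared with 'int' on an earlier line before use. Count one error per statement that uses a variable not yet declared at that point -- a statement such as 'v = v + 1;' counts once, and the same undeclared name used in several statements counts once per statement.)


Scanning code line by line:
  Line 1: declare 'b' -> declared = ['b']
  Line 2: use 'n' -> ERROR (undeclared)
  Line 3: use 'c' -> ERROR (undeclared)
  Line 4: use 'n' -> ERROR (undeclared)
  Line 5: use 'a' -> ERROR (undeclared)
Total undeclared variable errors: 4

4


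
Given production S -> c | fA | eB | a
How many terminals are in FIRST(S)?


Production: S -> c | fA | eB | a
Examining each alternative for leading terminals:
  S -> c : first terminal = 'c'
  S -> fA : first terminal = 'f'
  S -> eB : first terminal = 'e'
  S -> a : first terminal = 'a'
FIRST(S) = {a, c, e, f}
Count: 4

4


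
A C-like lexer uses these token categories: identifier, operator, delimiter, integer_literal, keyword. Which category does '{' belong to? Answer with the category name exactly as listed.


Token: '{'
Checking categories:
  identifier: no
  integer_literal: no
  operator: no
  keyword: no
  delimiter: YES
Category: delimiter

delimiter


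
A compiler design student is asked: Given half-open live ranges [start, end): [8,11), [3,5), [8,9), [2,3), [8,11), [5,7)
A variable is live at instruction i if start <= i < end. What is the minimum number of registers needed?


Live ranges:
  Var0: [8, 11)
  Var1: [3, 5)
  Var2: [8, 9)
  Var3: [2, 3)
  Var4: [8, 11)
  Var5: [5, 7)
Sweep-line events (position, delta, active):
  pos=2 start -> active=1
  pos=3 end -> active=0
  pos=3 start -> active=1
  pos=5 end -> active=0
  pos=5 start -> active=1
  pos=7 end -> active=0
  pos=8 start -> active=1
  pos=8 start -> active=2
  pos=8 start -> active=3
  pos=9 end -> active=2
  pos=11 end -> active=1
  pos=11 end -> active=0
Maximum simultaneous active: 3
Minimum registers needed: 3

3


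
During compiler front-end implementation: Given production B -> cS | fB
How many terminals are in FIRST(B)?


Production: B -> cS | fB
Examining each alternative for leading terminals:
  B -> cS : first terminal = 'c'
  B -> fB : first terminal = 'f'
FIRST(B) = {c, f}
Count: 2

2


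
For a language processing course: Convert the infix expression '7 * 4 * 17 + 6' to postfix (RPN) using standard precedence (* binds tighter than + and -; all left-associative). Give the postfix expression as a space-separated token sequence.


Applying the shunting-yard algorithm:
  Operand 7 -> output
  Push '*' onto operator stack -> op-stack: [*]
  Operand 4 -> output
  See '*' (prec 2); top '*' (prec 2) >= it -> pop '*' to output
  Push '*' onto operator stack -> op-stack: [*]
  Operand 17 -> output
  See '+' (prec 1); top '*' (prec 2) >= it -> pop '*' to output
  Push '+' onto operator stack -> op-stack: [+]
  Operand 6 -> output
  End of input: pop '+' to output
Postfix result: 7 4 * 17 * 6 +

7 4 * 17 * 6 +


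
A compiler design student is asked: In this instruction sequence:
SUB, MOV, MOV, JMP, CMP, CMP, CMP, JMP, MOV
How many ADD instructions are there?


Scanning instruction sequence for ADD:
  Position 1: SUB
  Position 2: MOV
  Position 3: MOV
  Position 4: JMP
  Position 5: CMP
  Position 6: CMP
  Position 7: CMP
  Position 8: JMP
  Position 9: MOV
Matches at positions: []
Total ADD count: 0

0


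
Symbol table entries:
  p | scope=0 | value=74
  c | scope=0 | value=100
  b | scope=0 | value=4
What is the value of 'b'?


Searching symbol table for 'b':
  p | scope=0 | value=74
  c | scope=0 | value=100
  b | scope=0 | value=4 <- MATCH
Found 'b' at scope 0 with value 4

4


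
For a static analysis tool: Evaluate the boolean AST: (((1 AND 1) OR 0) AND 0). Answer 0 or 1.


Step 1: Evaluate inner node
  1 AND 1 = 1
Step 2: Evaluate next node
  1 OR 0 = 1
Step 3: Evaluate root node
  1 AND 0 = 0

0


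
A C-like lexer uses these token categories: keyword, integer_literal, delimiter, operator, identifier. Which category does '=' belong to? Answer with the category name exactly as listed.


Token: '='
Checking categories:
  identifier: no
  integer_literal: no
  operator: YES
  keyword: no
  delimiter: no
Category: operator

operator


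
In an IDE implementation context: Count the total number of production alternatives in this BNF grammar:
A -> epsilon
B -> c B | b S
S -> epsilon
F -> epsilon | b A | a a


Counting alternatives per rule:
  A: 1 alternative(s)
  B: 2 alternative(s)
  S: 1 alternative(s)
  F: 3 alternative(s)
Sum: 1 + 2 + 1 + 3 = 7

7


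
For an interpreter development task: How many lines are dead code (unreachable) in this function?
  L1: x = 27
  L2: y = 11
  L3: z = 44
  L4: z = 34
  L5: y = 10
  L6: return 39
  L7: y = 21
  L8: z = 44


Analyzing control flow:
  L1: reachable (before return)
  L2: reachable (before return)
  L3: reachable (before return)
  L4: reachable (before return)
  L5: reachable (before return)
  L6: reachable (return statement)
  L7: DEAD (after return at L6)
  L8: DEAD (after return at L6)
Return at L6, total lines = 8
Dead lines: L7 through L8
Count: 2

2


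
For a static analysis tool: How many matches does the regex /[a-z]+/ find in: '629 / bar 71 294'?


Pattern: /[a-z]+/ (identifiers)
Input: '629 / bar 71 294'
Scanning for matches:
  Match 1: 'bar'
Total matches: 1

1


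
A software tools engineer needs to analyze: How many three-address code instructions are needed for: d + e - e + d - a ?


Expression: d + e - e + d - a
Generating three-address code (respecting * over +/- precedence):
  Instruction 1: t1 = d + e
  Instruction 2: t2 = t1 - e
  Instruction 3: t3 = t2 + d
  Instruction 4: t4 = t3 - a
Total instructions: 4

4


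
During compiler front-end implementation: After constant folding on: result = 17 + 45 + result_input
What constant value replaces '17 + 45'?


Identifying constant sub-expression:
  Original: result = 17 + 45 + result_input
  17 and 45 are both compile-time constants
  Evaluating: 17 + 45 = 62
  After folding: result = 62 + result_input

62


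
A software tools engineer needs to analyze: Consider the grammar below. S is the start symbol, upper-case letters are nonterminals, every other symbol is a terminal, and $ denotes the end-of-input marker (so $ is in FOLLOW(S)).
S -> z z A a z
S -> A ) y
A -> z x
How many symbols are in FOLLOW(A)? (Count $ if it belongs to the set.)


S is the start symbol and does not occur in any rule body, so FOLLOW(S) = {$}.
Examining every occurrence of A in a rule body:
  S -> z z A a z : A is followed by terminal 'a' -> add 'a'
  S -> A ) y : A is followed by terminal ')' -> add ')'
  A -> z x : A does not occur in the body -> contributes nothing
FOLLOW(A) = {), a}
Count: 2

2


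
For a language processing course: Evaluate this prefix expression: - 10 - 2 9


Parsing prefix expression: - 10 - 2 9
Step 1: Innermost operation '- 2 9'
  2 - 9 = -7
Step 2: Outer operation '- 10 [-7]'
  10 - -7 = 17

17


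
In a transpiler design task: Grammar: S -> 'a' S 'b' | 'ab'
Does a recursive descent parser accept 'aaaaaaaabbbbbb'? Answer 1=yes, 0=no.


Grammar accepts strings of the form a^n b^n (n >= 1)
Word: 'aaaaaaaabbbbbb'
Counting: 8 a's and 6 b's
Check: 8 == 6? No
Mismatch: a-count != b-count
Rejected

0


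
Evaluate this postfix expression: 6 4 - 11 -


Processing tokens left to right:
Push 6, Push 4
Pop 6 and 4, compute 6 - 4 = 2, push 2
Push 11
Pop 2 and 11, compute 2 - 11 = -9, push -9
Stack result: -9

-9


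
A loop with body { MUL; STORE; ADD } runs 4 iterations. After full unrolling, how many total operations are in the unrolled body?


Loop body operations: MUL, STORE, ADD (3 ops per iteration)
Unrolling 4 iterations:
  Iteration 1: MUL, STORE, ADD (3 ops)
  Iteration 2: MUL, STORE, ADD (3 ops)
  Iteration 3: MUL, STORE, ADD (3 ops)
  Iteration 4: MUL, STORE, ADD (3 ops)
Total: 4 iterations * 3 ops/iter = 12 operations

12


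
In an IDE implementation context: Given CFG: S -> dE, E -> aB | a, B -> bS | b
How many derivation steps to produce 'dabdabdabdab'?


Grammar: S -> dE, E -> aB | a, B -> bS | b
Deriving 'dabdabdabdab':
Step 1: S -> dE => dE
Step 2: E -> aB => daB
Step 3: B -> bS => dabS
Step 4: S -> dE => dabdE
Step 5: E -> aB => dabdaB
Step 6: B -> bS => dabdabS
Step 7: S -> dE => dabdabdE
Step 8: E -> aB => dabdabdaB
Step 9: B -> bS => dabdabdabS
Step 10: S -> dE => dabdabdabdE
Step 11: E -> aB => dabdabdabdaB
Step 12: B -> b => dabdabdabdab
Total derivation steps: 12

12


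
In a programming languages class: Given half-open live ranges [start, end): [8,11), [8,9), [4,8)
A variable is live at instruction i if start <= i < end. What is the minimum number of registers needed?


Live ranges:
  Var0: [8, 11)
  Var1: [8, 9)
  Var2: [4, 8)
Sweep-line events (position, delta, active):
  pos=4 start -> active=1
  pos=8 end -> active=0
  pos=8 start -> active=1
  pos=8 start -> active=2
  pos=9 end -> active=1
  pos=11 end -> active=0
Maximum simultaneous active: 2
Minimum registers needed: 2

2


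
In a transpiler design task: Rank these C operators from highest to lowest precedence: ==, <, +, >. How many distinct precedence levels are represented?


Looking up precedence for each operator:
  == -> precedence 3
  < -> precedence 4
  + -> precedence 5
  > -> precedence 4
Sorted highest to lowest: +, <, >, ==
Distinct precedence values: [5, 4, 3]
Number of distinct levels: 3

3


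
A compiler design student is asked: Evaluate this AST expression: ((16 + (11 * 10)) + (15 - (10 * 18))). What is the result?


Expression: ((16 + (11 * 10)) + (15 - (10 * 18)))
Evaluating step by step:
  11 * 10 = 110
  16 + 110 = 126
  10 * 18 = 180
  15 - 180 = -165
  126 + -165 = -39
Result: -39

-39


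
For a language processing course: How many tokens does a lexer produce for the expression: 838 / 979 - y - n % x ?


Scanning '838 / 979 - y - n % x'
Token 1: '838' -> integer_literal
Token 2: '/' -> operator
Token 3: '979' -> integer_literal
Token 4: '-' -> operator
Token 5: 'y' -> identifier
Token 6: '-' -> operator
Token 7: 'n' -> identifier
Token 8: '%' -> operator
Token 9: 'x' -> identifier
Total tokens: 9

9


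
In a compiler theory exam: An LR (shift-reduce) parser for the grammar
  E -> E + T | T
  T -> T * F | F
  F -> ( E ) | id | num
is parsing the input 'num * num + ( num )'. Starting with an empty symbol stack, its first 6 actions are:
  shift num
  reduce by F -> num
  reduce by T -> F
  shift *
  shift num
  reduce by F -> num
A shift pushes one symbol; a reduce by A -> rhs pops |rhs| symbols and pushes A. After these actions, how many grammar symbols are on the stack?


Tracking the symbol stack through each action:
  Action 1: shift 'num' : push -> stack = [num] (size 1)
  Action 2: reduce by F -> num : pop 1, push F -> stack = [F] (size 1)
  Action 3: reduce by T -> F : pop 1, push T -> stack = [T] (size 1)
  Action 4: shift '*' : push -> stack = [T, *] (size 2)
  Action 5: shift 'num' : push -> stack = [T, *, num] (size 3)
  Action 6: reduce by F -> num : pop 1, push F -> stack = [T, *, F] (size 3)
Final stack size: 3

3


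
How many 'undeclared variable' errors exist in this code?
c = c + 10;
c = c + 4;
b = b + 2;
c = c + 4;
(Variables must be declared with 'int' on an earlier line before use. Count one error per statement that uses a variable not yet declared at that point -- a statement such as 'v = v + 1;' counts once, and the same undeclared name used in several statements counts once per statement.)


Scanning code line by line:
  Line 1: use 'c' -> ERROR (undeclared)
  Line 2: use 'c' -> ERROR (undeclared)
  Line 3: use 'b' -> ERROR (undeclared)
  Line 4: use 'c' -> ERROR (undeclared)
Total undeclared variable errors: 4

4


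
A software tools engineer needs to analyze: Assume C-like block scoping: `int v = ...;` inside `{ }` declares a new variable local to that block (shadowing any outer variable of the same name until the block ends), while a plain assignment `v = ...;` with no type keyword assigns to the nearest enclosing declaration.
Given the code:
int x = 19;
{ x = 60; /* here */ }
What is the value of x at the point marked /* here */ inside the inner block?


Analyzing scoping rules:
Outer scope: declares x = 19
Inner block: 'x = 60;' has no type keyword, so it is an assignment to the outer x (no shadowing)
Inside the block, after the assignment -> 60
Result: 60

60


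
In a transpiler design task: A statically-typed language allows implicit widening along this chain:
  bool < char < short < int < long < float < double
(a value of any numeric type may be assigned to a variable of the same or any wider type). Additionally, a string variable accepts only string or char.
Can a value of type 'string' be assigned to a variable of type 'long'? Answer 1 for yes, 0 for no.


Target variable type: long
Source value type: string
Rule: string cannot widen to any numeric type
Result: 0

0


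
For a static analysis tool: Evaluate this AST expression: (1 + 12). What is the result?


Expression: (1 + 12)
Evaluating step by step:
  1 + 12 = 13
Result: 13

13


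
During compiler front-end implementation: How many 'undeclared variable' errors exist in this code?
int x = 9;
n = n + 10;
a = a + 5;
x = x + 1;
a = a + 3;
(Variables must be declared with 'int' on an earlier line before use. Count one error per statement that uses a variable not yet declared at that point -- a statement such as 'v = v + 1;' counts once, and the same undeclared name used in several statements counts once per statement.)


Scanning code line by line:
  Line 1: declare 'x' -> declared = ['x']
  Line 2: use 'n' -> ERROR (undeclared)
  Line 3: use 'a' -> ERROR (undeclared)
  Line 4: use 'x' -> OK (declared)
  Line 5: use 'a' -> ERROR (undeclared)
Total undeclared variable errors: 3

3


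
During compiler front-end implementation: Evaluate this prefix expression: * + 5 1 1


Parsing prefix expression: * + 5 1 1
Step 1: Innermost operation '+ 5 1'
  5 + 1 = 6
Step 2: Outer operation '* [6] 1'
  6 * 1 = 6

6


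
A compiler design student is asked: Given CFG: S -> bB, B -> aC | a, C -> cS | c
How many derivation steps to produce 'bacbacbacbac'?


Grammar: S -> bB, B -> aC | a, C -> cS | c
Deriving 'bacbacbacbac':
Step 1: S -> bB => bB
Step 2: B -> aC => baC
Step 3: C -> cS => bacS
Step 4: S -> bB => bacbB
Step 5: B -> aC => bacbaC
Step 6: C -> cS => bacbacS
Step 7: S -> bB => bacbacbB
Step 8: B -> aC => bacbacbaC
Step 9: C -> cS => bacbacbacS
Step 10: S -> bB => bacbacbacbB
Step 11: B -> aC => bacbacbacbaC
Step 12: C -> c => bacbacbacbac
Total derivation steps: 12

12


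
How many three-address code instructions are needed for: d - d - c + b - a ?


Expression: d - d - c + b - a
Generating three-address code (respecting * over +/- precedence):
  Instruction 1: t1 = d - d
  Instruction 2: t2 = t1 - c
  Instruction 3: t3 = t2 + b
  Instruction 4: t4 = t3 - a
Total instructions: 4

4


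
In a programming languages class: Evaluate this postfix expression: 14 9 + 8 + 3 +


Processing tokens left to right:
Push 14, Push 9
Pop 14 and 9, compute 14 + 9 = 23, push 23
Push 8
Pop 23 and 8, compute 23 + 8 = 31, push 31
Push 3
Pop 31 and 3, compute 31 + 3 = 34, push 34
Stack result: 34

34


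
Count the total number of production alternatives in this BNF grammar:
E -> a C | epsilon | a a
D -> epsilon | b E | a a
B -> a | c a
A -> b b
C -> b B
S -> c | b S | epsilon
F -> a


Counting alternatives per rule:
  E: 3 alternative(s)
  D: 3 alternative(s)
  B: 2 alternative(s)
  A: 1 alternative(s)
  C: 1 alternative(s)
  S: 3 alternative(s)
  F: 1 alternative(s)
Sum: 3 + 3 + 2 + 1 + 1 + 3 + 1 = 14

14


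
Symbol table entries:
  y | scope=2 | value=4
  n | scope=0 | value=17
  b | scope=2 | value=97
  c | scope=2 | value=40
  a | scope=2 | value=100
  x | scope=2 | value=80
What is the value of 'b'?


Searching symbol table for 'b':
  y | scope=2 | value=4
  n | scope=0 | value=17
  b | scope=2 | value=97 <- MATCH
  c | scope=2 | value=40
  a | scope=2 | value=100
  x | scope=2 | value=80
Found 'b' at scope 2 with value 97

97


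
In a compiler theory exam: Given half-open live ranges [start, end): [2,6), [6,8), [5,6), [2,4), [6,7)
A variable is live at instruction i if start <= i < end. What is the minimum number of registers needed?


Live ranges:
  Var0: [2, 6)
  Var1: [6, 8)
  Var2: [5, 6)
  Var3: [2, 4)
  Var4: [6, 7)
Sweep-line events (position, delta, active):
  pos=2 start -> active=1
  pos=2 start -> active=2
  pos=4 end -> active=1
  pos=5 start -> active=2
  pos=6 end -> active=1
  pos=6 end -> active=0
  pos=6 start -> active=1
  pos=6 start -> active=2
  pos=7 end -> active=1
  pos=8 end -> active=0
Maximum simultaneous active: 2
Minimum registers needed: 2

2


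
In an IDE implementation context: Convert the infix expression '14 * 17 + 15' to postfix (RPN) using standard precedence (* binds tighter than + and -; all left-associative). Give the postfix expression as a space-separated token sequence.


Applying the shunting-yard algorithm:
  Operand 14 -> output
  Push '*' onto operator stack -> op-stack: [*]
  Operand 17 -> output
  See '+' (prec 1); top '*' (prec 2) >= it -> pop '*' to output
  Push '+' onto operator stack -> op-stack: [+]
  Operand 15 -> output
  End of input: pop '+' to output
Postfix result: 14 17 * 15 +

14 17 * 15 +


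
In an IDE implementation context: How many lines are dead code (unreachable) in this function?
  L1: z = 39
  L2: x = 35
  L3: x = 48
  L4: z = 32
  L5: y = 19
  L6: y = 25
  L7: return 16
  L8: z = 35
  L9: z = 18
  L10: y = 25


Analyzing control flow:
  L1: reachable (before return)
  L2: reachable (before return)
  L3: reachable (before return)
  L4: reachable (before return)
  L5: reachable (before return)
  L6: reachable (before return)
  L7: reachable (return statement)
  L8: DEAD (after return at L7)
  L9: DEAD (after return at L7)
  L10: DEAD (after return at L7)
Return at L7, total lines = 10
Dead lines: L8 through L10
Count: 3

3


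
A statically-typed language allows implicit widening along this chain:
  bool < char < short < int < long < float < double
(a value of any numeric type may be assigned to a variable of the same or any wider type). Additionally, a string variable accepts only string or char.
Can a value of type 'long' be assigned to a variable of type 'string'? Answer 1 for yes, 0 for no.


Target variable type: string
Source value type: long
Rule: string accepts only {string, char}
  source 'long' in {string, char}? No
Result: 0

0


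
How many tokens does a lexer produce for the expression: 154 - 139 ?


Scanning '154 - 139'
Token 1: '154' -> integer_literal
Token 2: '-' -> operator
Token 3: '139' -> integer_literal
Total tokens: 3

3


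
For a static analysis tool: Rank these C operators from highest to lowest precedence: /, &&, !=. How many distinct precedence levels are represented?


Looking up precedence for each operator:
  / -> precedence 6
  && -> precedence 2
  != -> precedence 3
Sorted highest to lowest: /, !=, &&
Distinct precedence values: [6, 3, 2]
Number of distinct levels: 3

3


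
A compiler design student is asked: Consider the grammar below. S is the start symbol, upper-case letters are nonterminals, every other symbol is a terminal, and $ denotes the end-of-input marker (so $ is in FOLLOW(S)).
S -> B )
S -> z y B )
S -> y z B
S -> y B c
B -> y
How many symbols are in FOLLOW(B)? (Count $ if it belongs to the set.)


S is the start symbol and does not occur in any rule body, so FOLLOW(S) = {$}.
Examining every occurrence of B in a rule body:
  S -> B ) : B is followed by terminal ')' -> add ')'
  S -> z y B ) : B is followed by terminal ')' -> add ')' (already in the set)
  S -> y z B : B is at the right end -> add FOLLOW(S) = {$}
  S -> y B c : B is followed by terminal 'c' -> add 'c'
  B -> y : B does not occur in the body -> contributes nothing
FOLLOW(B) = {), c, $}
Count: 3

3


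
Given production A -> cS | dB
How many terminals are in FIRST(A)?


Production: A -> cS | dB
Examining each alternative for leading terminals:
  A -> cS : first terminal = 'c'
  A -> dB : first terminal = 'd'
FIRST(A) = {c, d}
Count: 2

2


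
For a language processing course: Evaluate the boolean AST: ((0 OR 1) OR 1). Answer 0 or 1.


Step 1: Evaluate inner node
  0 OR 1 = 1
Step 2: Evaluate root node
  1 OR 1 = 1

1


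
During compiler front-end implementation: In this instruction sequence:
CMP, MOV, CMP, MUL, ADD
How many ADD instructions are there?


Scanning instruction sequence for ADD:
  Position 1: CMP
  Position 2: MOV
  Position 3: CMP
  Position 4: MUL
  Position 5: ADD <- MATCH
Matches at positions: [5]
Total ADD count: 1

1


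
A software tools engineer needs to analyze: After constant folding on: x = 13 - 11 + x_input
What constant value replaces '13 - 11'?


Identifying constant sub-expression:
  Original: x = 13 - 11 + x_input
  13 and 11 are both compile-time constants
  Evaluating: 13 - 11 = 2
  After folding: x = 2 + x_input

2


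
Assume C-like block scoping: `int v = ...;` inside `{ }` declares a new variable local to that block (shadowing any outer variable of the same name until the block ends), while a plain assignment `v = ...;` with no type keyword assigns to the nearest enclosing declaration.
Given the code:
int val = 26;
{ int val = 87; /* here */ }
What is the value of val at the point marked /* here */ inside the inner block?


Analyzing scoping rules:
Outer scope: declares val = 26
Inner block: 'int val = 87;' declares a NEW val that shadows the outer one
Inside the block the inner declaration is in scope -> 87
Result: 87

87


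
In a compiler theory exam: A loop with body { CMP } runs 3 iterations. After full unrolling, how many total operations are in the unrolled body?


Loop body operations: CMP (1 op per iteration)
Unrolling 3 iterations:
  Iteration 1: CMP (1 ops)
  Iteration 2: CMP (1 ops)
  Iteration 3: CMP (1 ops)
Total: 3 iterations * 1 ops/iter = 3 operations

3


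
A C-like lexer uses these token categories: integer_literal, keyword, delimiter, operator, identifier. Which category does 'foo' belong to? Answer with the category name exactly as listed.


Token: 'foo'
Checking categories:
  identifier: YES
  integer_literal: no
  operator: no
  keyword: no
  delimiter: no
Category: identifier

identifier


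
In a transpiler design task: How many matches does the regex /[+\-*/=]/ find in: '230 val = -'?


Pattern: /[+\-*/=]/ (operators)
Input: '230 val = -'
Scanning for matches:
  Match 1: '='
  Match 2: '-'
Total matches: 2

2


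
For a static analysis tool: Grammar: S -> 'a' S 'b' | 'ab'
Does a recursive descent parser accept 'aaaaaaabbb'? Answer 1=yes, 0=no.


Grammar accepts strings of the form a^n b^n (n >= 1)
Word: 'aaaaaaabbb'
Counting: 7 a's and 3 b's
Check: 7 == 3? No
Mismatch: a-count != b-count
Rejected

0


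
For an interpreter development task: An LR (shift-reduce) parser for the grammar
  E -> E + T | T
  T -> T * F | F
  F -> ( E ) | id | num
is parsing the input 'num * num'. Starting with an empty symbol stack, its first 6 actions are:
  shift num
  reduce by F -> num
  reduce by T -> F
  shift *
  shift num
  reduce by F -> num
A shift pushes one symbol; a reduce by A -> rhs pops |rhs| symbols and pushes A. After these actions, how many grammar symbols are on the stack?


Tracking the symbol stack through each action:
  Action 1: shift 'num' : push -> stack = [num] (size 1)
  Action 2: reduce by F -> num : pop 1, push F -> stack = [F] (size 1)
  Action 3: reduce by T -> F : pop 1, push T -> stack = [T] (size 1)
  Action 4: shift '*' : push -> stack = [T, *] (size 2)
  Action 5: shift 'num' : push -> stack = [T, *, num] (size 3)
  Action 6: reduce by F -> num : pop 1, push F -> stack = [T, *, F] (size 3)
Final stack size: 3

3


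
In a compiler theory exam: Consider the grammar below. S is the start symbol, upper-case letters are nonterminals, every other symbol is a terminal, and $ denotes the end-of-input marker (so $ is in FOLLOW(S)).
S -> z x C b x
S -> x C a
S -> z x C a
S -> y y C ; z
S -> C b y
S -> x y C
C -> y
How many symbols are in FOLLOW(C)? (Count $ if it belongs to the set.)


S is the start symbol and does not occur in any rule body, so FOLLOW(S) = {$}.
Examining every occurrence of C in a rule body:
  S -> z x C b x : C is followed by terminal 'b' -> add 'b'
  S -> x C a : C is followed by terminal 'a' -> add 'a'
  S -> z x C a : C is followed by terminal 'a' -> add 'a' (already in the set)
  S -> y y C ; z : C is followed by terminal ';' -> add ';'
  S -> C b y : C is followed by terminal 'b' -> add 'b' (already in the set)
  S -> x y C : C is at the right end -> add FOLLOW(S) = {$}
  C -> y : C does not occur in the body -> contributes nothing
FOLLOW(C) = {;, a, b, $}
Count: 4

4


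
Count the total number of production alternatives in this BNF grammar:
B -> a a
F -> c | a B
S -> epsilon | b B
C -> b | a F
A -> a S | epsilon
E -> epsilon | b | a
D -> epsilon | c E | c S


Counting alternatives per rule:
  B: 1 alternative(s)
  F: 2 alternative(s)
  S: 2 alternative(s)
  C: 2 alternative(s)
  A: 2 alternative(s)
  E: 3 alternative(s)
  D: 3 alternative(s)
Sum: 1 + 2 + 2 + 2 + 2 + 3 + 3 = 15

15


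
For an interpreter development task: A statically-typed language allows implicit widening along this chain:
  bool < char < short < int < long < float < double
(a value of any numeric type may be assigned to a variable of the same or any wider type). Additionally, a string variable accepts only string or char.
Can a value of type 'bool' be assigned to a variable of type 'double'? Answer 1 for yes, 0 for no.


Target variable type: double
Source value type: bool
Numeric ranks: bool=0, double=6
Widening allowed iff rank(source) <= rank(target): 0 <= 6? Yes
Result: 1

1


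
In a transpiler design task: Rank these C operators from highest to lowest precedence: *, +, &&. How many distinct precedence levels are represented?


Looking up precedence for each operator:
  * -> precedence 6
  + -> precedence 5
  && -> precedence 2
Sorted highest to lowest: *, +, &&
Distinct precedence values: [6, 5, 2]
Number of distinct levels: 3

3


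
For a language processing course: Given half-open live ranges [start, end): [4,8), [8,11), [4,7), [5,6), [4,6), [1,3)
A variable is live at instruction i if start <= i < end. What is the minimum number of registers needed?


Live ranges:
  Var0: [4, 8)
  Var1: [8, 11)
  Var2: [4, 7)
  Var3: [5, 6)
  Var4: [4, 6)
  Var5: [1, 3)
Sweep-line events (position, delta, active):
  pos=1 start -> active=1
  pos=3 end -> active=0
  pos=4 start -> active=1
  pos=4 start -> active=2
  pos=4 start -> active=3
  pos=5 start -> active=4
  pos=6 end -> active=3
  pos=6 end -> active=2
  pos=7 end -> active=1
  pos=8 end -> active=0
  pos=8 start -> active=1
  pos=11 end -> active=0
Maximum simultaneous active: 4
Minimum registers needed: 4

4


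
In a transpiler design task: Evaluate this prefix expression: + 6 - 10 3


Parsing prefix expression: + 6 - 10 3
Step 1: Innermost operation '- 10 3'
  10 - 3 = 7
Step 2: Outer operation '+ 6 [7]'
  6 + 7 = 13

13


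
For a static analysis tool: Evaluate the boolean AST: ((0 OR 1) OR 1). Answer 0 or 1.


Step 1: Evaluate inner node
  0 OR 1 = 1
Step 2: Evaluate root node
  1 OR 1 = 1

1


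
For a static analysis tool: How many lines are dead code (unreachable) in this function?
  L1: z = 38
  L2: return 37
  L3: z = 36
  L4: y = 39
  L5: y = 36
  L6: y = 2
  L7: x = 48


Analyzing control flow:
  L1: reachable (before return)
  L2: reachable (return statement)
  L3: DEAD (after return at L2)
  L4: DEAD (after return at L2)
  L5: DEAD (after return at L2)
  L6: DEAD (after return at L2)
  L7: DEAD (after return at L2)
Return at L2, total lines = 7
Dead lines: L3 through L7
Count: 5

5


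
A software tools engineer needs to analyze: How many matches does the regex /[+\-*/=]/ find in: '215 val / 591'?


Pattern: /[+\-*/=]/ (operators)
Input: '215 val / 591'
Scanning for matches:
  Match 1: '/'
Total matches: 1

1


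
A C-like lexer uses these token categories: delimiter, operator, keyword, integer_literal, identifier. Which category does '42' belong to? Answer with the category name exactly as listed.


Token: '42'
Checking categories:
  identifier: no
  integer_literal: YES
  operator: no
  keyword: no
  delimiter: no
Category: integer_literal

integer_literal


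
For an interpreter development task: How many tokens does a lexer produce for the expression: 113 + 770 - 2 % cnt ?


Scanning '113 + 770 - 2 % cnt'
Token 1: '113' -> integer_literal
Token 2: '+' -> operator
Token 3: '770' -> integer_literal
Token 4: '-' -> operator
Token 5: '2' -> integer_literal
Token 6: '%' -> operator
Token 7: 'cnt' -> identifier
Total tokens: 7

7


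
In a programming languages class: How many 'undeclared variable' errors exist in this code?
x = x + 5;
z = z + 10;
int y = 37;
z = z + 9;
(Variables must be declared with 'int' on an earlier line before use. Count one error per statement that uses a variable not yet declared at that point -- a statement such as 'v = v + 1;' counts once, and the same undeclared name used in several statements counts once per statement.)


Scanning code line by line:
  Line 1: use 'x' -> ERROR (undeclared)
  Line 2: use 'z' -> ERROR (undeclared)
  Line 3: declare 'y' -> declared = ['y']
  Line 4: use 'z' -> ERROR (undeclared)
Total undeclared variable errors: 3

3


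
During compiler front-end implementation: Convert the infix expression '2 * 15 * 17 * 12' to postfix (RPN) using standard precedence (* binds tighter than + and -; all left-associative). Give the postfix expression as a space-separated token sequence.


Applying the shunting-yard algorithm:
  Operand 2 -> output
  Push '*' onto operator stack -> op-stack: [*]
  Operand 15 -> output
  See '*' (prec 2); top '*' (prec 2) >= it -> pop '*' to output
  Push '*' onto operator stack -> op-stack: [*]
  Operand 17 -> output
  See '*' (prec 2); top '*' (prec 2) >= it -> pop '*' to output
  Push '*' onto operator stack -> op-stack: [*]
  Operand 12 -> output
  End of input: pop '*' to output
Postfix result: 2 15 * 17 * 12 *

2 15 * 17 * 12 *


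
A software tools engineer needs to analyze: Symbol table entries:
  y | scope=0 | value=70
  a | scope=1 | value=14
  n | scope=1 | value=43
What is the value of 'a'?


Searching symbol table for 'a':
  y | scope=0 | value=70
  a | scope=1 | value=14 <- MATCH
  n | scope=1 | value=43
Found 'a' at scope 1 with value 14

14


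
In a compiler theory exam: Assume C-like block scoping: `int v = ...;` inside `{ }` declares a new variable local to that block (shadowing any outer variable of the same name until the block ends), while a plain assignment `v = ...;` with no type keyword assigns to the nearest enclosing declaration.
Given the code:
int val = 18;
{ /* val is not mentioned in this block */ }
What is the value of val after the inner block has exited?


Analyzing scoping rules:
Outer scope: declares val = 18
Inner block: val is neither redeclared nor assigned -> unchanged
After the block -> 18
Result: 18

18


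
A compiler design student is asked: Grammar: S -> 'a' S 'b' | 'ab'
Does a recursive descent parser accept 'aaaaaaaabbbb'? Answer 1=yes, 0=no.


Grammar accepts strings of the form a^n b^n (n >= 1)
Word: 'aaaaaaaabbbb'
Counting: 8 a's and 4 b's
Check: 8 == 4? No
Mismatch: a-count != b-count
Rejected

0


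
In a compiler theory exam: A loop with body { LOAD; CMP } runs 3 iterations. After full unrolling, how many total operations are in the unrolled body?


Loop body operations: LOAD, CMP (2 ops per iteration)
Unrolling 3 iterations:
  Iteration 1: LOAD, CMP (2 ops)
  Iteration 2: LOAD, CMP (2 ops)
  Iteration 3: LOAD, CMP (2 ops)
Total: 3 iterations * 2 ops/iter = 6 operations

6


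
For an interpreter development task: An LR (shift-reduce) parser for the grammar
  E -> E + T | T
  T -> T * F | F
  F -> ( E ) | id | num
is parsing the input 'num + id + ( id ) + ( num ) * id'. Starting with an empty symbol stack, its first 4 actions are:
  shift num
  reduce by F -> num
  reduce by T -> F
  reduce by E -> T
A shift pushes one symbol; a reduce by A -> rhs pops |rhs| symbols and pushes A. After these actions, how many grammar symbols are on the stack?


Tracking the symbol stack through each action:
  Action 1: shift 'num' : push -> stack = [num] (size 1)
  Action 2: reduce by F -> num : pop 1, push F -> stack = [F] (size 1)
  Action 3: reduce by T -> F : pop 1, push T -> stack = [T] (size 1)
  Action 4: reduce by E -> T : pop 1, push E -> stack = [E] (size 1)
Final stack size: 1

1


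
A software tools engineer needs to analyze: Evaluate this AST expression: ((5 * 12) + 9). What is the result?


Expression: ((5 * 12) + 9)
Evaluating step by step:
  5 * 12 = 60
  60 + 9 = 69
Result: 69

69


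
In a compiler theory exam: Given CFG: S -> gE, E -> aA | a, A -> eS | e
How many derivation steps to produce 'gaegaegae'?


Grammar: S -> gE, E -> aA | a, A -> eS | e
Deriving 'gaegaegae':
Step 1: S -> gE => gE
Step 2: E -> aA => gaA
Step 3: A -> eS => gaeS
Step 4: S -> gE => gaegE
Step 5: E -> aA => gaegaA
Step 6: A -> eS => gaegaeS
Step 7: S -> gE => gaegaegE
Step 8: E -> aA => gaegaegaA
Step 9: A -> e => gaegaegae
Total derivation steps: 9

9


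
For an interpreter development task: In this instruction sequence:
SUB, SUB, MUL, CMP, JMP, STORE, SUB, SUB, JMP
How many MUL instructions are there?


Scanning instruction sequence for MUL:
  Position 1: SUB
  Position 2: SUB
  Position 3: MUL <- MATCH
  Position 4: CMP
  Position 5: JMP
  Position 6: STORE
  Position 7: SUB
  Position 8: SUB
  Position 9: JMP
Matches at positions: [3]
Total MUL count: 1

1


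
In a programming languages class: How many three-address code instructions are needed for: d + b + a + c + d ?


Expression: d + b + a + c + d
Generating three-address code (respecting * over +/- precedence):
  Instruction 1: t1 = d + b
  Instruction 2: t2 = t1 + a
  Instruction 3: t3 = t2 + c
  Instruction 4: t4 = t3 + d
Total instructions: 4

4


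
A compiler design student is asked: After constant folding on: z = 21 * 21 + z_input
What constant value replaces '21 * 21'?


Identifying constant sub-expression:
  Original: z = 21 * 21 + z_input
  21 and 21 are both compile-time constants
  Evaluating: 21 * 21 = 441
  After folding: z = 441 + z_input

441


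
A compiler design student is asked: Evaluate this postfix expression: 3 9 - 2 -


Processing tokens left to right:
Push 3, Push 9
Pop 3 and 9, compute 3 - 9 = -6, push -6
Push 2
Pop -6 and 2, compute -6 - 2 = -8, push -8
Stack result: -8

-8


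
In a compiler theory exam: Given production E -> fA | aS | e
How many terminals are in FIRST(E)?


Production: E -> fA | aS | e
Examining each alternative for leading terminals:
  E -> fA : first terminal = 'f'
  E -> aS : first terminal = 'a'
  E -> e : first terminal = 'e'
FIRST(E) = {a, e, f}
Count: 3

3


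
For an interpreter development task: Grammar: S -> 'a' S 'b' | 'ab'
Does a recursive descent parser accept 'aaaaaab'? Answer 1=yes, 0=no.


Grammar accepts strings of the form a^n b^n (n >= 1)
Word: 'aaaaaab'
Counting: 6 a's and 1 b's
Check: 6 == 1? No
Mismatch: a-count != b-count
Rejected

0
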